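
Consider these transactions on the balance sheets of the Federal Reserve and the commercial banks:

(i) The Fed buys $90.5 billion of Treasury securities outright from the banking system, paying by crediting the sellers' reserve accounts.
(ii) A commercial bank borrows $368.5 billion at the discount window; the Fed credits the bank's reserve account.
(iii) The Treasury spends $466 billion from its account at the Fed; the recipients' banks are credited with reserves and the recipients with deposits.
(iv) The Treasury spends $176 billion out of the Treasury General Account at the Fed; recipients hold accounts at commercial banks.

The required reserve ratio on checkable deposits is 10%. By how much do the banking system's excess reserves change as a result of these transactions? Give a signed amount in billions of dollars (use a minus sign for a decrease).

OMO purchase (from banks) $90.5 billion: reserves +$90.5B, deposits 0.
Discount-window loan $368.5 billion: reserves +$368.5B, deposits 0.
Government spending $466 billion: reserves +$466B, deposits +$466B.
Government spending $176 billion: reserves +$176B, deposits +$176B.
Totals: Δreserves = +$1101B, Δdeposits = +$642B.
Δrequired reserves = 10% × +$642B = +$64.2B.
Δexcess reserves = Δreserves − Δrequired = +$1101B − (+$64.2B) = +$1036.8 billion.

+$1036.8 billion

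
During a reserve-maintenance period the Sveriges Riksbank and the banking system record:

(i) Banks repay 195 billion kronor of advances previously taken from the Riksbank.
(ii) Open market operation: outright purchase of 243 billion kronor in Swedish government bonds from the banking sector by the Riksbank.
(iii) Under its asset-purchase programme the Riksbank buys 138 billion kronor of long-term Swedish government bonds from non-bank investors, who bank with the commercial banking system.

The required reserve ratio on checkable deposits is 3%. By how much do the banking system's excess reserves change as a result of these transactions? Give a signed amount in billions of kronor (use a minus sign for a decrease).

+181.86 billion

Discount-window repayment 195 billion kronor: reserves −195B, deposits 0.
OMO purchase (from banks) 243 billion kronor: reserves +243B, deposits 0.
Asset purchase (from non-banks) 138 billion kronor: reserves +138B, deposits +138B.
Totals: Δreserves = +186B, Δdeposits = +138B.
Δrequired reserves = 3% × +138B = +4.14B.
Δexcess reserves = Δreserves − Δrequired = +186B − (+4.14B) = +181.86 billion.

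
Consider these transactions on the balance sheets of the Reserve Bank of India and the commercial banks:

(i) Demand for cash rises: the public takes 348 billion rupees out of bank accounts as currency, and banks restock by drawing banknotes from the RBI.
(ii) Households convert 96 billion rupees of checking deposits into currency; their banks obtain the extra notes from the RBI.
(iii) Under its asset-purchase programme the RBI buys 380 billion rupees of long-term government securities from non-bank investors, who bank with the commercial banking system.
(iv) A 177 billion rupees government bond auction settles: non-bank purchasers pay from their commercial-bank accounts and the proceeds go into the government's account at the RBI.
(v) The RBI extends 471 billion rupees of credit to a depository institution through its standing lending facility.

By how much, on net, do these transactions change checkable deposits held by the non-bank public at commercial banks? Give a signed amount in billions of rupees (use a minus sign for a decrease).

-241 billion

RBI balance sheet:
  Assets:      Securities +380B, Loans to banks +471B
  Liabilities: Bank reserves +230B, Currency in circulation +444B, Government deposits +177B
Commercial banking system:
  Assets:      Reserves at CB +230B
  Liabilities: Checkable deposits −241B, Borrowings from CB +471B
So the change in checkable deposits held by the non-bank public at commercial banks is -241 billion.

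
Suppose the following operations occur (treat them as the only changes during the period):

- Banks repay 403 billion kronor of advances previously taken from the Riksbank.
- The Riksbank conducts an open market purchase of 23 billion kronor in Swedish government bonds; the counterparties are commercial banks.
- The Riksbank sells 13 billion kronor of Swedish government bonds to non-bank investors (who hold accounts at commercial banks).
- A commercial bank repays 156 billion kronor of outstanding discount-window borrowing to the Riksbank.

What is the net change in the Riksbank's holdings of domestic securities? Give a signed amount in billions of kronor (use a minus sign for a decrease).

+10 billion

Riksbank balance sheet:
  Assets:      Securities +10B, Loans to banks −559B
  Liabilities: Bank reserves −549B
Commercial banking system:
  Assets:      Reserves at CB −549B, Securities −23B
  Liabilities: Checkable deposits −13B, Borrowings from CB −559B
So the change in the Riksbank's holdings of domestic securities is +10 billion.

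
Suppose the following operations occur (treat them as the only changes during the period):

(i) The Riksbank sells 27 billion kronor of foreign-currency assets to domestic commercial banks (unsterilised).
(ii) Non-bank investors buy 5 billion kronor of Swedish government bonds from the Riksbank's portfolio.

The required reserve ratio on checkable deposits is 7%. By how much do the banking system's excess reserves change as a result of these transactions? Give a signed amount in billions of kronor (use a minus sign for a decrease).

-31.65 billion

FX sale 27 billion kronor: reserves −27B, deposits 0.
Asset sale (to non-banks) 5 billion kronor: reserves −5B, deposits −5B.
Totals: Δreserves = −32B, Δdeposits = −5B.
Δrequired reserves = 7% × −5B = −0.35B.
Δexcess reserves = Δreserves − Δrequired = −32B − (−0.35B) = -31.65 billion.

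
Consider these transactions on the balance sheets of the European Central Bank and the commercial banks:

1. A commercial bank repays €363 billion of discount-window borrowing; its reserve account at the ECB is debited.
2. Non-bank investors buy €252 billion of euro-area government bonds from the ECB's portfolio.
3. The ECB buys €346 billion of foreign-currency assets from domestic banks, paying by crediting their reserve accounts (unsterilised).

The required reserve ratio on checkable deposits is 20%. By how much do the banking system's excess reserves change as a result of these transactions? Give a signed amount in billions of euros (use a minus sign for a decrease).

Discount-window repayment €363 billion: reserves −€363B, deposits 0.
Asset sale (to non-banks) €252 billion: reserves −€252B, deposits −€252B.
FX purchase €346 billion: reserves +€346B, deposits 0.
Totals: Δreserves = −€269B, Δdeposits = −€252B.
Δrequired reserves = 20% × −€252B = −€50.4B.
Δexcess reserves = Δreserves − Δrequired = −€269B − (−€50.4B) = -€218.6 billion.

-€218.6 billion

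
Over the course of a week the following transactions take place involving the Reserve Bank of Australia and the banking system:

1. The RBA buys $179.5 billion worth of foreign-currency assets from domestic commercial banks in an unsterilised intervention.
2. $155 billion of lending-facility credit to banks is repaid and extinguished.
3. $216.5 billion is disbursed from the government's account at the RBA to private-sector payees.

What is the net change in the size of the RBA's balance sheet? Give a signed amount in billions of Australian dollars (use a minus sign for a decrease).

RBA balance sheet:
  Assets:      Loans to banks −$155B, Foreign assets +$179.5B
  Liabilities: Bank reserves +$241B, Government deposits −$216.5B
Change in total RBA assets = +$24.5 billion.

+$24.5 billion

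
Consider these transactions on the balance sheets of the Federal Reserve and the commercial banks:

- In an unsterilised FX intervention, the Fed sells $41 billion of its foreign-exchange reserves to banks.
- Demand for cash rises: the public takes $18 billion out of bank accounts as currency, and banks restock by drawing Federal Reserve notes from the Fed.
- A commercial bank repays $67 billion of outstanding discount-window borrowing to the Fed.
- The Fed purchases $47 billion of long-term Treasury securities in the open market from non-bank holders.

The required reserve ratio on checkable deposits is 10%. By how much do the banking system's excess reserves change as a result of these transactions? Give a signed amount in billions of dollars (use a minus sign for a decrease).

FX sale $41 billion: reserves −$41B, deposits 0.
Currency withdrawal $18 billion: reserves −$18B, deposits −$18B.
Discount-window repayment $67 billion: reserves −$67B, deposits 0.
Asset purchase (from non-banks) $47 billion: reserves +$47B, deposits +$47B.
Totals: Δreserves = −$79B, Δdeposits = +$29B.
Δrequired reserves = 10% × +$29B = +$2.9B.
Δexcess reserves = Δreserves − Δrequired = −$79B − (+$2.9B) = -$81.9 billion.

-$81.9 billion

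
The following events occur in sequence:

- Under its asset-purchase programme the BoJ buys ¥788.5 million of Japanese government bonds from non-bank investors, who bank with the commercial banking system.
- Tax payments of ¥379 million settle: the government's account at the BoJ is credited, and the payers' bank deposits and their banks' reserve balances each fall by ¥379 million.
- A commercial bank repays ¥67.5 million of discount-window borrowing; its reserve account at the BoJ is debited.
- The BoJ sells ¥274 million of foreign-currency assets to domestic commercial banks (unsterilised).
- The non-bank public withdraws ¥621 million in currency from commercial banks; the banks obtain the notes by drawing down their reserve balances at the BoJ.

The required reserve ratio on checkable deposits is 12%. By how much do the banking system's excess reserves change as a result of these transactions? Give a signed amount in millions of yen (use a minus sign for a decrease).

-¥527.62 million

Asset purchase (from non-banks) ¥788.5 million: reserves +¥788.5M, deposits +¥788.5M.
Government account inflow ¥379 million: reserves −¥379M, deposits −¥379M.
Discount-window repayment ¥67.5 million: reserves −¥67.5M, deposits 0.
FX sale ¥274 million: reserves −¥274M, deposits 0.
Currency withdrawal ¥621 million: reserves −¥621M, deposits −¥621M.
Totals: Δreserves = −¥553M, Δdeposits = −¥211.5M.
Δrequired reserves = 12% × −¥211.5M = −¥25.38M.
Δexcess reserves = Δreserves − Δrequired = −¥553M − (−¥25.38M) = -¥527.62 million.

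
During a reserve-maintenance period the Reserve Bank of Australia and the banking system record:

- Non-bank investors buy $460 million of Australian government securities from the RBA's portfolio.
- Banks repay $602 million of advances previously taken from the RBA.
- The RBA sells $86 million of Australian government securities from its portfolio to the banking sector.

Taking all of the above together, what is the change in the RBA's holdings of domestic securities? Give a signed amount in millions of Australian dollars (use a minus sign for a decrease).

-$546 million

Asset sale (to non-banks) $460 million: securities removed from the RBA's portfolio → −$460M.
Discount-window repayment $602 million: the RBA's securities portfolio is untouched → 0.
OMO sale (to banks) $86 million: securities removed from the RBA's portfolio → −$86M.
Net: −460 + 0 − 86 = -$546 million.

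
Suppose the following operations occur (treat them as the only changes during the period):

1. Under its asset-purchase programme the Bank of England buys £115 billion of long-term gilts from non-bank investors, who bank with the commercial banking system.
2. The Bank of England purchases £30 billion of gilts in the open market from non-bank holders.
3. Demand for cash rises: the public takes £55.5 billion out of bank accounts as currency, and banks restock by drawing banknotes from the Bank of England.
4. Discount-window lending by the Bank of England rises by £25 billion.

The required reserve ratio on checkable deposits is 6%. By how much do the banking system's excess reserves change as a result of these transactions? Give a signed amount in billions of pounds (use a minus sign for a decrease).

+£109.13 billion

Asset purchase (from non-banks) £115 billion: reserves +£115B, deposits +£115B.
Asset purchase (from non-banks) £30 billion: reserves +£30B, deposits +£30B.
Currency withdrawal £55.5 billion: reserves −£55.5B, deposits −£55.5B.
Discount-window loan £25 billion: reserves +£25B, deposits 0.
Totals: Δreserves = +£114.5B, Δdeposits = +£89.5B.
Δrequired reserves = 6% × +£89.5B = +£5.37B.
Δexcess reserves = Δreserves − Δrequired = +£114.5B − (+£5.37B) = +£109.13 billion.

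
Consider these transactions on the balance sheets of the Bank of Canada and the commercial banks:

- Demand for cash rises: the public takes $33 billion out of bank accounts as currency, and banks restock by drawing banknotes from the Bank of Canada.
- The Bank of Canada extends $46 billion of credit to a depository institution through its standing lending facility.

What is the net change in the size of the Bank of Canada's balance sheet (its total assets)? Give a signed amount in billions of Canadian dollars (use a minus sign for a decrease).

+$46 billion

Currency withdrawal $33 billion: only the composition of liabilities changes → 0.
Discount-window loan $46 billion: a Bank of Canada asset is acquired → +$46B.
Net: 0 + 46 = +$46 billion.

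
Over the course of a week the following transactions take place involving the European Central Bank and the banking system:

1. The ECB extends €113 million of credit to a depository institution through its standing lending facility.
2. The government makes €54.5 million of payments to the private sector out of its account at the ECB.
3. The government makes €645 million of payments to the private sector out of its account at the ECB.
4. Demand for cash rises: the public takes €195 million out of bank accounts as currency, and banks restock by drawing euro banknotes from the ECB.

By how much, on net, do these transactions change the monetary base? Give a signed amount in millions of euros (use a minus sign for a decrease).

Discount-window loan €113 million: ECB balance sheet expands → +€113M.
Government spending €54.5 million: a non-base liability converts back to reserves → +€54.5M.
Government spending €645 million: a non-base liability converts back to reserves → +€645M.
Currency withdrawal €195 million: just a shift between currency and reserves — both are base money → 0.
Net: 113 + 54.5 + 645 + 0 = +€812.5 million.

+€812.5 million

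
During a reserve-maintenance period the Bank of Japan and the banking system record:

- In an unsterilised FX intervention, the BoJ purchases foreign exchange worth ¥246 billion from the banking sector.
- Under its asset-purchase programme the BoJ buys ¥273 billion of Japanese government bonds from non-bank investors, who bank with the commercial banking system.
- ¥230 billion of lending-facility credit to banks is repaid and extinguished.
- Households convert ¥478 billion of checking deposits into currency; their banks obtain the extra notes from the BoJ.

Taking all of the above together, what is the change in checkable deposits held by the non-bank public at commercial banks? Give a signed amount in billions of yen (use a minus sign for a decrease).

-¥205 billion

FX purchase ¥246 billion: the counterparty is a bank, so public deposits are unchanged → 0.
Asset purchase (from non-banks) ¥273 billion: non-bank counterparties' bank balances rise → +¥273B.
Discount-window repayment ¥230 billion: the counterparty is a bank, so public deposits are unchanged → 0.
Currency withdrawal ¥478 billion: non-bank counterparties' bank balances fall → −¥478B.
Net: 0 + 273 + 0 − 478 = -¥205 billion.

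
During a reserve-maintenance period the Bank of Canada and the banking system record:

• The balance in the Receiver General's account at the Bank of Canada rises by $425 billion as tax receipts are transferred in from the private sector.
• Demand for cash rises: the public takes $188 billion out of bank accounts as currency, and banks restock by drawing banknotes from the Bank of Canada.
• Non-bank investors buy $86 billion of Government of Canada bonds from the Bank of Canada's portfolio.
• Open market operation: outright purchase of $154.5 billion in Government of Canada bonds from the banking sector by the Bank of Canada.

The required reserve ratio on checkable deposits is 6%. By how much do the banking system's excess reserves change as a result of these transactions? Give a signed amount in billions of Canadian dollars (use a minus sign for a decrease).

-$502.56 billion

Government account inflow $425 billion: reserves −$425B, deposits −$425B.
Currency withdrawal $188 billion: reserves −$188B, deposits −$188B.
Asset sale (to non-banks) $86 billion: reserves −$86B, deposits −$86B.
OMO purchase (from banks) $154.5 billion: reserves +$154.5B, deposits 0.
Totals: Δreserves = −$544.5B, Δdeposits = −$699B.
Δrequired reserves = 6% × −$699B = −$41.94B.
Δexcess reserves = Δreserves − Δrequired = −$544.5B − (−$41.94B) = -$502.56 billion.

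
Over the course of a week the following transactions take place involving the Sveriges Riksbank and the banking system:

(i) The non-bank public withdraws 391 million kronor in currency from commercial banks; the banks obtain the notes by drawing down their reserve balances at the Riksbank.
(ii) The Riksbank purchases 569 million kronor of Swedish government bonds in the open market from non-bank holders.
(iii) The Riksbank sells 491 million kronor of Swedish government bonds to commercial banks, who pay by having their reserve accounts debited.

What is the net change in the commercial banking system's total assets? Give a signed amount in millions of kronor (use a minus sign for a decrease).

Currency withdrawal 391 million kronor: bank balance sheets shrink → −391M.
Asset purchase (from non-banks) 569 million kronor: bank balance sheets expand → +569M.
OMO sale (to banks) 491 million kronor: just an asset swap on bank balance sheets → 0.
Net: −391 + 569 + 0 = +178 million.

+178 million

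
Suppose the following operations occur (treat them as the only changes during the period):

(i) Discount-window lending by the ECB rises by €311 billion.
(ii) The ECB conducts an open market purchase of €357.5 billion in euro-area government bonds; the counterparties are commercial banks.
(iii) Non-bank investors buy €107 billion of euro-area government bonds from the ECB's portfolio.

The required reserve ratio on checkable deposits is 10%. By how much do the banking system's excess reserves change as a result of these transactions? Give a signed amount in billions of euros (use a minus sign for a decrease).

+€572.2 billion

Discount-window loan €311 billion: reserves +€311B, deposits 0.
OMO purchase (from banks) €357.5 billion: reserves +€357.5B, deposits 0.
Asset sale (to non-banks) €107 billion: reserves −€107B, deposits −€107B.
Totals: Δreserves = +€561.5B, Δdeposits = −€107B.
Δrequired reserves = 10% × −€107B = −€10.7B.
Δexcess reserves = Δreserves − Δrequired = +€561.5B − (−€10.7B) = +€572.2 billion.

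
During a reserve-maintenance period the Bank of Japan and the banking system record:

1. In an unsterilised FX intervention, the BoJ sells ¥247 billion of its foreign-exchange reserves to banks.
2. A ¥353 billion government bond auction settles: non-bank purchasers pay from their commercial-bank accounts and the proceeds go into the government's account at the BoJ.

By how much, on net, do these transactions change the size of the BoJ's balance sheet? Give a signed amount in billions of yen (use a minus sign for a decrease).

-¥247 billion

FX sale ¥247 billion: a BoJ asset is shed → −¥247B.
Government account inflow ¥353 billion: only the composition of liabilities changes → 0.
Net: −247 + 0 = -¥247 billion.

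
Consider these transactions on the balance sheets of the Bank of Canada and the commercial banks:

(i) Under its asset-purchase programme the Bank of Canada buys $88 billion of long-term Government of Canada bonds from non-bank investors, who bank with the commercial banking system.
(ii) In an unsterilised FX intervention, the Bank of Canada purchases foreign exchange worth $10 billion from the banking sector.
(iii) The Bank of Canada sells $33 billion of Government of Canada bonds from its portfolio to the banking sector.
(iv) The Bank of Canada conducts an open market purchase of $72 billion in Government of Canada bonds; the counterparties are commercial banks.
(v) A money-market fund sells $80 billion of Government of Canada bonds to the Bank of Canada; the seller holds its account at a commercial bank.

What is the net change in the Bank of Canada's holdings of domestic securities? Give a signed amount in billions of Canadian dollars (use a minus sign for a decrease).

+$207 billion

Asset purchase (from non-banks) $88 billion: securities added to the Bank of Canada's portfolio → +$88B.
FX purchase $10 billion: the Bank of Canada's securities portfolio is untouched → 0.
OMO sale (to banks) $33 billion: securities removed from the Bank of Canada's portfolio → −$33B.
OMO purchase (from banks) $72 billion: securities added to the Bank of Canada's portfolio → +$72B.
Asset purchase (from non-banks) $80 billion: securities added to the Bank of Canada's portfolio → +$80B.
Net: 88 + 0 − 33 + 72 + 80 = +$207 billion.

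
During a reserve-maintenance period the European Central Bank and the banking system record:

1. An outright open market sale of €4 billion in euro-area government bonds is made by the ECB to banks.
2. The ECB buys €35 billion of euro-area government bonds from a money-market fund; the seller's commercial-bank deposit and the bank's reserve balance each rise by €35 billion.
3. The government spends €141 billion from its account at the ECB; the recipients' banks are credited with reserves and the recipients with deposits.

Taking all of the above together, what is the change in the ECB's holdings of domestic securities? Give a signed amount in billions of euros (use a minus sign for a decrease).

ECB balance sheet:
  Assets:      Securities +€31B
  Liabilities: Bank reserves +€172B, Government deposits −€141B
Commercial banking system:
  Assets:      Reserves at CB +€172B, Securities +€4B
  Liabilities: Checkable deposits +€176B
So the change in the ECB's holdings of domestic securities is +€31 billion.

+€31 billion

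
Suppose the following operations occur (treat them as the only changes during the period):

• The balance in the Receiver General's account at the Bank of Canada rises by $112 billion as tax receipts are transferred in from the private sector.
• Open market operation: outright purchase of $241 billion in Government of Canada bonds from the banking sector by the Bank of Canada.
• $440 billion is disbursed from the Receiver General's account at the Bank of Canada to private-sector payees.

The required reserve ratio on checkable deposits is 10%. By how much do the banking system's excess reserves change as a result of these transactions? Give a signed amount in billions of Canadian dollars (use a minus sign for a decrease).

Government account inflow $112 billion: reserves −$112B, deposits −$112B.
OMO purchase (from banks) $241 billion: reserves +$241B, deposits 0.
Government spending $440 billion: reserves +$440B, deposits +$440B.
Totals: Δreserves = +$569B, Δdeposits = +$328B.
Δrequired reserves = 10% × +$328B = +$32.8B.
Δexcess reserves = Δreserves − Δrequired = +$569B − (+$32.8B) = +$536.2 billion.

+$536.2 billion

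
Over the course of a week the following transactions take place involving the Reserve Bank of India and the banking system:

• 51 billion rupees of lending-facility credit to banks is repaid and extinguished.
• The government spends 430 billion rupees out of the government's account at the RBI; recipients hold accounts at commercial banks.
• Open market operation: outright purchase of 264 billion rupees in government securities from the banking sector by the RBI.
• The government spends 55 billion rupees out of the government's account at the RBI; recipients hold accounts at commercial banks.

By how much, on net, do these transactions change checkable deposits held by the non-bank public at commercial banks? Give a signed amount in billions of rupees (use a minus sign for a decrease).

+485 billion

RBI balance sheet:
  Assets:      Securities +264B, Loans to banks −51B
  Liabilities: Bank reserves +698B, Government deposits −485B
Commercial banking system:
  Assets:      Reserves at CB +698B, Securities −264B
  Liabilities: Checkable deposits +485B, Borrowings from CB −51B
So the change in checkable deposits held by the non-bank public at commercial banks is +485 billion.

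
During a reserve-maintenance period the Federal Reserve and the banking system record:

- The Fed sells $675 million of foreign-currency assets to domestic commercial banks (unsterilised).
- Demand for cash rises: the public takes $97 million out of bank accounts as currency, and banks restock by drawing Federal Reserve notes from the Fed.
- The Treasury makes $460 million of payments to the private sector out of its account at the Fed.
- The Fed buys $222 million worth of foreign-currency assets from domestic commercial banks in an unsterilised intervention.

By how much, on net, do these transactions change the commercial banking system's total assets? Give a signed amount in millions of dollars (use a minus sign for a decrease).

+$363 million

FX sale $675 million: just an asset swap on bank balance sheets → 0.
Currency withdrawal $97 million: bank balance sheets shrink → −$97M.
Government spending $460 million: bank balance sheets expand → +$460M.
FX purchase $222 million: just an asset swap on bank balance sheets → 0.
Net: 0 − 97 + 460 + 0 = +$363 million.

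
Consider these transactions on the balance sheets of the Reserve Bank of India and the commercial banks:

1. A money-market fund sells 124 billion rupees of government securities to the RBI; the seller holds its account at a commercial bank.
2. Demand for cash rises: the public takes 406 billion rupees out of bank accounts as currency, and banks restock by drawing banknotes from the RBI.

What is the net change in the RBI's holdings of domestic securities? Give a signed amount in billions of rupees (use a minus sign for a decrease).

RBI balance sheet:
  Assets:      Securities +124B
  Liabilities: Bank reserves −282B, Currency in circulation +406B
Commercial banking system:
  Assets:      Reserves at CB −282B
  Liabilities: Checkable deposits −282B
So the change in the RBI's holdings of domestic securities is +124 billion.

+124 billion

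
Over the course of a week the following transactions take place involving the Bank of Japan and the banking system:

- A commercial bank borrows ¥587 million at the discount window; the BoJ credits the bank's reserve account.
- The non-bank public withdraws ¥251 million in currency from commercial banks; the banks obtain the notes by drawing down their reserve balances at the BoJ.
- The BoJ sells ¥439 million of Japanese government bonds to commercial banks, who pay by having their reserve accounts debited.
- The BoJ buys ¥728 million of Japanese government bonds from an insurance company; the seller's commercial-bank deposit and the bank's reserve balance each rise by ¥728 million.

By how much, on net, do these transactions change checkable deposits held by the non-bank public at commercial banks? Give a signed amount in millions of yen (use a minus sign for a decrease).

+¥477 million

BoJ balance sheet:
  Assets:      Securities +¥289M, Loans to banks +¥587M
  Liabilities: Bank reserves +¥625M, Currency in circulation +¥251M
Commercial banking system:
  Assets:      Reserves at CB +¥625M, Securities +¥439M
  Liabilities: Checkable deposits +¥477M, Borrowings from CB +¥587M
So the change in checkable deposits held by the non-bank public at commercial banks is +¥477 million.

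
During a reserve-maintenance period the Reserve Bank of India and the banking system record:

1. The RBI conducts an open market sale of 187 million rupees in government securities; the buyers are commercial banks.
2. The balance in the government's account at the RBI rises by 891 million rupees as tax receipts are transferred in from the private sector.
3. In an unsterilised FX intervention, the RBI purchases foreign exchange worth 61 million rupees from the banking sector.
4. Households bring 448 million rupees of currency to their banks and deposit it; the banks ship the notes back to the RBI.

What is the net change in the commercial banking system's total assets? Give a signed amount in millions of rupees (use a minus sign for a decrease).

-443 million

OMO sale (to banks) 187 million rupees: just an asset swap on bank balance sheets → 0.
Government account inflow 891 million rupees: bank balance sheets shrink → −891M.
FX purchase 61 million rupees: just an asset swap on bank balance sheets → 0.
Currency deposit 448 million rupees: bank balance sheets expand → +448M.
Net: 0 − 891 + 0 + 448 = -443 million.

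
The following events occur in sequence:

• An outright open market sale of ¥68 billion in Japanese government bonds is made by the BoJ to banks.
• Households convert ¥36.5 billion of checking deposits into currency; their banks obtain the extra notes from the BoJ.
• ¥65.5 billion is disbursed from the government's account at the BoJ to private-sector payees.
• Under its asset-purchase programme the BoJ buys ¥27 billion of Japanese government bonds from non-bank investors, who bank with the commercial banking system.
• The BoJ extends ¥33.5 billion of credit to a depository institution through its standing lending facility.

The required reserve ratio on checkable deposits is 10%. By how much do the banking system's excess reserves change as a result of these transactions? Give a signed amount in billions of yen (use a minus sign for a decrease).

+¥15.9 billion

OMO sale (to banks) ¥68 billion: reserves −¥68B, deposits 0.
Currency withdrawal ¥36.5 billion: reserves −¥36.5B, deposits −¥36.5B.
Government spending ¥65.5 billion: reserves +¥65.5B, deposits +¥65.5B.
Asset purchase (from non-banks) ¥27 billion: reserves +¥27B, deposits +¥27B.
Discount-window loan ¥33.5 billion: reserves +¥33.5B, deposits 0.
Totals: Δreserves = +¥21.5B, Δdeposits = +¥56B.
Δrequired reserves = 10% × +¥56B = +¥5.6B.
Δexcess reserves = Δreserves − Δrequired = +¥21.5B − (+¥5.6B) = +¥15.9 billion.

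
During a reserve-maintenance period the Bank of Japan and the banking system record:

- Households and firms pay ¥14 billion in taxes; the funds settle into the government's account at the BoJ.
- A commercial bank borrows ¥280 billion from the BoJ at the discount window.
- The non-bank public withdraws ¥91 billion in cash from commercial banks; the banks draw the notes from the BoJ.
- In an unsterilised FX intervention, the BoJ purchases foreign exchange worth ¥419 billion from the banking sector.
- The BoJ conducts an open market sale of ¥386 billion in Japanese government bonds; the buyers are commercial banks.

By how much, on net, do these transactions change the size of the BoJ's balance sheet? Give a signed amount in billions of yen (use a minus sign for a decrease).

BoJ balance sheet:
  Assets:      Securities −¥386B, Loans to banks +¥280B, Foreign assets +¥419B
  Liabilities: Bank reserves +¥208B, Currency in circulation +¥91B, Government deposits +¥14B
Commercial banking system:
  Assets:      Reserves at CB +¥208B, Securities +¥386B, Foreign assets −¥419B
  Liabilities: Checkable deposits −¥105B, Borrowings from CB +¥280B
Change in total BoJ assets = +¥313 billion.

+¥313 billion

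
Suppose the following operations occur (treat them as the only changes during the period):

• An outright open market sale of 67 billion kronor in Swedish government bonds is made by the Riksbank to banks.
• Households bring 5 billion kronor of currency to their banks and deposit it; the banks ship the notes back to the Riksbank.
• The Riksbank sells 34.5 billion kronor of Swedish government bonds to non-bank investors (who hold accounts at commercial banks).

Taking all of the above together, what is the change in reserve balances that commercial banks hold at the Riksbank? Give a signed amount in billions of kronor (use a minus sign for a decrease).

-96.5 billion

Riksbank balance sheet:
  Assets:      Securities −101.5B
  Liabilities: Bank reserves −96.5B, Currency in circulation −5B
Commercial banking system:
  Assets:      Reserves at CB −96.5B, Securities +67B
  Liabilities: Checkable deposits −29.5B
So the change in reserve balances that commercial banks hold at the Riksbank is -96.5 billion.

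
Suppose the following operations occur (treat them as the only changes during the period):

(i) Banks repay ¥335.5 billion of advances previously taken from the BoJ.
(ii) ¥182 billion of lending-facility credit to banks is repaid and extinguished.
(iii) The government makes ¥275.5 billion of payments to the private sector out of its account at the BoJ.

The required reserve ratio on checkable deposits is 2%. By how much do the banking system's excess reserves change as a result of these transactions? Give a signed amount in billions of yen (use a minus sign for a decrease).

-¥247.51 billion

Discount-window repayment ¥335.5 billion: reserves −¥335.5B, deposits 0.
Discount-window repayment ¥182 billion: reserves −¥182B, deposits 0.
Government spending ¥275.5 billion: reserves +¥275.5B, deposits +¥275.5B.
Totals: Δreserves = −¥242B, Δdeposits = +¥275.5B.
Δrequired reserves = 2% × +¥275.5B = +¥5.51B.
Δexcess reserves = Δreserves − Δrequired = −¥242B − (+¥5.51B) = -¥247.51 billion.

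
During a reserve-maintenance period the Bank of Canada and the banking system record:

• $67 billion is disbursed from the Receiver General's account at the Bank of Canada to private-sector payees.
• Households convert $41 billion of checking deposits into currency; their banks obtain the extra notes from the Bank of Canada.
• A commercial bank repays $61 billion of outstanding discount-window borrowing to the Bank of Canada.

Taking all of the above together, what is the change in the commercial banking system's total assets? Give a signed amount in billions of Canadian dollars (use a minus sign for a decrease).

-$35 billion

Bank of Canada balance sheet:
  Assets:      Loans to banks −$61B
  Liabilities: Bank reserves −$35B, Currency in circulation +$41B, Government deposits −$67B
Commercial banking system:
  Assets:      Reserves at CB −$35B
  Liabilities: Checkable deposits +$26B, Borrowings from CB −$61B
Change in total bank assets = -$35 billion.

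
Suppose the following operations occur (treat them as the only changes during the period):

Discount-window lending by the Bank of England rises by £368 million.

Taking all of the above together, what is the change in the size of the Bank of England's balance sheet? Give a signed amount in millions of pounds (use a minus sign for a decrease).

+£368 million

Discount-window loan £368 million: a Bank of England asset is acquired → +£368M.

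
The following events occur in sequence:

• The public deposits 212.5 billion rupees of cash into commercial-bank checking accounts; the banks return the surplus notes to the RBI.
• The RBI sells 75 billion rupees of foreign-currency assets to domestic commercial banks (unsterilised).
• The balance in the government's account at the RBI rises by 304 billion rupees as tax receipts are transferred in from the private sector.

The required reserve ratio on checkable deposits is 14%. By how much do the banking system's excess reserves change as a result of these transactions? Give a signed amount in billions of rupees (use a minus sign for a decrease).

Currency deposit 212.5 billion rupees: reserves +212.5B, deposits +212.5B.
FX sale 75 billion rupees: reserves −75B, deposits 0.
Government account inflow 304 billion rupees: reserves −304B, deposits −304B.
Totals: Δreserves = −166.5B, Δdeposits = −91.5B.
Δrequired reserves = 14% × −91.5B = −12.81B.
Δexcess reserves = Δreserves − Δrequired = −166.5B − (−12.81B) = -153.69 billion.

-153.69 billion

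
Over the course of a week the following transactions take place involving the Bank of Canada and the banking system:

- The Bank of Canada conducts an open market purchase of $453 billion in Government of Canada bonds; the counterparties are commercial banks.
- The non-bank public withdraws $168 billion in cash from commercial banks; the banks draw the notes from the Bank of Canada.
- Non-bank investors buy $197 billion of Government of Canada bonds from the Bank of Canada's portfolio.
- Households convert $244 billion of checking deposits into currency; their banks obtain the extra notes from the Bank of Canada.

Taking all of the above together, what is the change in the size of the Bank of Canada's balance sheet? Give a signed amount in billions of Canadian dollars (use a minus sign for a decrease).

+$256 billion

Bank of Canada balance sheet:
  Assets:      Securities +$256B
  Liabilities: Bank reserves −$156B, Currency in circulation +$412B
Change in total Bank of Canada assets = +$256 billion.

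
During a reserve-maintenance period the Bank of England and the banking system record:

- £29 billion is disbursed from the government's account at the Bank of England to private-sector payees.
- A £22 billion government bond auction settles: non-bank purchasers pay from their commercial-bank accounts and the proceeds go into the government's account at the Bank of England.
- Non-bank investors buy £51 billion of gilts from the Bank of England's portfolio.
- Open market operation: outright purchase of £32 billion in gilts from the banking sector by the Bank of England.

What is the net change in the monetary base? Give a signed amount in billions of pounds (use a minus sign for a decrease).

-£12 billion

Government spending £29 billion: a non-base liability converts back to reserves → +£29B.
Government account inflow £22 billion: reserves shift to a non-base liability → −£22B.
Asset sale (to non-banks) £51 billion: Bank of England balance sheet contracts → −£51B.
OMO purchase (from banks) £32 billion: Bank of England balance sheet expands → +£32B.
Net: 29 − 22 − 51 + 32 = -£12 billion.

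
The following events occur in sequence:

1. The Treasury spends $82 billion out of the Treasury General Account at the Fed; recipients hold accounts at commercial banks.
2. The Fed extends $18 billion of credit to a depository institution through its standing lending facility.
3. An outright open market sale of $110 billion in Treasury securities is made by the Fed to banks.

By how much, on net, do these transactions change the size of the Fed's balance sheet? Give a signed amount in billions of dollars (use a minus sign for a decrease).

Government spending $82 billion: only the composition of liabilities changes → 0.
Discount-window loan $18 billion: a Fed asset is acquired → +$18B.
OMO sale (to banks) $110 billion: a Fed asset is shed → −$110B.
Net: 0 + 18 − 110 = -$92 billion.

-$92 billion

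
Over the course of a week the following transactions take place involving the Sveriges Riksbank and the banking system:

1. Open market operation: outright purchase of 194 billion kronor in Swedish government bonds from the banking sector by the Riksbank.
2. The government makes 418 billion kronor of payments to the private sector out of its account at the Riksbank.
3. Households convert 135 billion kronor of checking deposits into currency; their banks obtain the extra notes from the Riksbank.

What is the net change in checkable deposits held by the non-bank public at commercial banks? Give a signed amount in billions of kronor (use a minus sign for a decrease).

OMO purchase (from banks) 194 billion kronor: the counterparty is a bank, so public deposits are unchanged → 0.
Government spending 418 billion kronor: non-bank counterparties' bank balances rise → +418B.
Currency withdrawal 135 billion kronor: non-bank counterparties' bank balances fall → −135B.
Net: 0 + 418 − 135 = +283 billion.

+283 billion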